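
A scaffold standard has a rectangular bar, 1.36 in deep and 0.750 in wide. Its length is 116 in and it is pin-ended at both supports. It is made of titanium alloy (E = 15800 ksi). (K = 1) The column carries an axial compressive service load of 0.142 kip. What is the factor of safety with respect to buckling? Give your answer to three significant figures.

Buckling occurs about the weak axis: I_min = h·b³/12 with b = 0.750 in (the shorter side).
I_min = 1.36×0.750³/12 = 4.781×10^-2 in⁴
Effective length L_e = K·L = 1 × 116 = 116.0 in
P_cr = π²EI / L_e² = π² × 15800×10³ × 4.781×10^-2 / 116.0² = 554.1 lb
Factor of safety n = P_cr / P = 0.55409 / 0.142 = 3.90

n ≈ 3.90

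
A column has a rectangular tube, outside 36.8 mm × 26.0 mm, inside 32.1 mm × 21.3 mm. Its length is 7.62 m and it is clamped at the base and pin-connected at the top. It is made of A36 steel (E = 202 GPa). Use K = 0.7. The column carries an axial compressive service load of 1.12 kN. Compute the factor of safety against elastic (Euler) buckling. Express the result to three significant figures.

Weak-axis I_min = (h_o·b_o³ − h_i·b_i³)/12 with b_o = 26.0, b_i = 21.30 mm (shorter outer/inner sides).
I_min = (36.8×26.0³ − 32.10×21.30³)/12 = 2.805×10^4 mm⁴
I = 2.805×10^4 mm⁴ = 2.805×10^-8 m⁴
Effective length L_e = K·L = 0.7 × 7.62 = 5.334 m
P_cr = π²EI / L_e² = π² × 202×10⁹ × 2.805×10^-8 / 5.334² = 1.965×10^3 N
Factor of safety n = P_cr / P = 1.9655 / 1.12 = 1.75

n ≈ 1.75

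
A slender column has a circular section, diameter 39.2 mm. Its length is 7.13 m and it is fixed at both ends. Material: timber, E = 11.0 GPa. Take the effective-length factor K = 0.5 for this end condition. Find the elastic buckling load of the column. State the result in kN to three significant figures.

P_cr ≈ 0.990 kN

I = πd⁴/64 = π×39.2⁴/64 = 1.159×10^5 mm⁴
I = 1.159×10^5 mm⁴ = 1.159×10^-7 m⁴
Effective length L_e = K·L = 0.5 × 7.13 = 3.565 m
P_cr = π²EI / L_e² = π² × 11.0×10⁹ × 1.159×10^-7 / 3.565² = 990.1 N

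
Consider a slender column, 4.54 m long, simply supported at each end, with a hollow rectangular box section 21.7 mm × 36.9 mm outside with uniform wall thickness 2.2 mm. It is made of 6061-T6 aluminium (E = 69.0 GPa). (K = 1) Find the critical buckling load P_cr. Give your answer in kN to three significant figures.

P_cr ≈ 0.575 kN

Inner dimensions: h_i = 36.9 − 2×2.2 = 32.50 mm, b_i = 21.7 − 2×2.2 = 17.30 mm
Weak-axis I_min = (h_o·b_o³ − h_i·b_i³)/12 with b_o = 21.7, b_i = 17.30 mm (shorter outer/inner sides).
I_min = (36.9×21.7³ − 32.50×17.30³)/12 = 1.740×10^4 mm⁴
I = 1.740×10^4 mm⁴ = 1.740×10^-8 m⁴
Effective length L_e = K·L = 1 × 4.54 = 4.540 m
P_cr = π²EI / L_e² = π² × 69.0×10⁹ × 1.740×10^-8 / 4.540² = 574.8 N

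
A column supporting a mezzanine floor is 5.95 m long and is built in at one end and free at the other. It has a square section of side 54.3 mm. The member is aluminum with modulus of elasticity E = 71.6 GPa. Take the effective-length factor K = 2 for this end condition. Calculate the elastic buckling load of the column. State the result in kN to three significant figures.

I = a⁴/12 = 54.3⁴/12 = 7.245×10^5 mm⁴
I = 7.245×10^5 mm⁴ = 7.245×10^-7 m⁴
Effective length L_e = K·L = 2 × 5.95 = 11.90 m
P_cr = π²EI / L_e² = π² × 71.6×10⁹ × 7.245×10^-7 / 11.90² = 3.615×10^3 N

P_cr ≈ 3.62 kN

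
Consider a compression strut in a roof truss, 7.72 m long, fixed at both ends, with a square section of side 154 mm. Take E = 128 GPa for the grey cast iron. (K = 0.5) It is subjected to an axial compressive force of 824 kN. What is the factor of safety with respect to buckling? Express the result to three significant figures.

I = a⁴/12 = 154⁴/12 = 4.687×10^7 mm⁴
I = 4.687×10^7 mm⁴ = 4.687×10^-5 m⁴
Effective length L_e = K·L = 0.5 × 7.72 = 3.860 m
P_cr = π²EI / L_e² = π² × 128×10⁹ × 4.687×10^-5 / 3.860² = 3.974×10^6 N
Factor of safety n = P_cr / P = 3974.1 / 824 = 4.82

n ≈ 4.82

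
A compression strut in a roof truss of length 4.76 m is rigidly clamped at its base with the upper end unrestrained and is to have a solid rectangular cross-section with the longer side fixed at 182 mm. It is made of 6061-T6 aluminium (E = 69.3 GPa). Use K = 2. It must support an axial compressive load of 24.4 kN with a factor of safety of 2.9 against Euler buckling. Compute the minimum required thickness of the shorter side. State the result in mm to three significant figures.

Required P_cr = n·P = 2.9 × 24.4 = 70.76 kN
L_e = K·L = 2 × 4.76 = 9.520 m
Required I = P_cr·L_e²/(π²E) = 7.076×10^4 × 9.520² / (π² × 6.93×10^10) = 9.376×10^-6 m⁴
I_req = 9.376×10^6 mm⁴
Rectangle, weak axis: I_min = h·b³/12 with h = 182 mm fixed  ⇒  b = (12I/h)^(1/3) = 85.2 mm

b ≈ 85.2 mm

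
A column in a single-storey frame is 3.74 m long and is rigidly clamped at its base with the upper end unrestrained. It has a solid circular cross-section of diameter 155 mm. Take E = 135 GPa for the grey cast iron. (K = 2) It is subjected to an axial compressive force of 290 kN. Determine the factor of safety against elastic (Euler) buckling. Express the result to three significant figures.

I = πd⁴/64 = π×155⁴/64 = 2.833×10^7 mm⁴
I = 2.833×10^7 mm⁴ = 2.833×10^-5 m⁴
Effective length L_e = K·L = 2 × 3.74 = 7.480 m
P_cr = π²EI / L_e² = π² × 135×10⁹ × 2.833×10^-5 / 7.480² = 6.747×10^5 N
Factor of safety n = P_cr / P = 674.73 / 290 = 2.33

n ≈ 2.33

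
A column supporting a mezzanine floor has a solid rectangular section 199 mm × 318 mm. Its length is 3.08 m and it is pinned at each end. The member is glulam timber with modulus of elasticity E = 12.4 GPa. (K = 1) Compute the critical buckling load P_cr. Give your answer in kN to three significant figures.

Buckling occurs about the weak axis: I_min = h·b³/12 with b = 199 mm (the shorter side).
I_min = 318×199³/12 = 2.088×10^8 mm⁴
I = 2.088×10^8 mm⁴ = 2.088×10^-4 m⁴
Effective length L_e = K·L = 1 × 3.08 = 3.080 m
P_cr = π²EI / L_e² = π² × 12.4×10⁹ × 2.088×10^-4 / 3.080² = 2.694×10^6 N

P_cr ≈ 2690 kN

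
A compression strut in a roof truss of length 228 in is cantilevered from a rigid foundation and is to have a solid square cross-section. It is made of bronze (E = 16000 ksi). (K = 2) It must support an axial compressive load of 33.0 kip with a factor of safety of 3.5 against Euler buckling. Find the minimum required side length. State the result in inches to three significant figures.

a ≈ 6.54 in

Required P_cr = n·P = 3.5 × 33.0 = 115.5 kip
L_e = K·L = 2 × 228 = 456.0 in
Required I = P_cr·L_e²/(π²E) = 1.155×10^5 × 456.0² / (π² × 1.60×10^7) = 152.1 in⁴
Solid square: I = a⁴/12  ⇒  a = (12I)^(1/4) = (12×152.1)^(1/4) = 6.54 in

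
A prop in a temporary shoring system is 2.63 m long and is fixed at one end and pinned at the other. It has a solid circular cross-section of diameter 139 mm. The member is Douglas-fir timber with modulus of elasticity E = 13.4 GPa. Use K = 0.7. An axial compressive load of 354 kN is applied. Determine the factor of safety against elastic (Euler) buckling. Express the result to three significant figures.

I = πd⁴/64 = π×139⁴/64 = 1.832×10^7 mm⁴
I = 1.832×10^7 mm⁴ = 1.832×10^-5 m⁴
Effective length L_e = K·L = 0.7 × 2.63 = 1.841 m
P_cr = π²EI / L_e² = π² × 13.4×10⁹ × 1.832×10^-5 / 1.841² = 7.150×10^5 N
Factor of safety n = P_cr / P = 715.03 / 354 = 2.02

n ≈ 2.02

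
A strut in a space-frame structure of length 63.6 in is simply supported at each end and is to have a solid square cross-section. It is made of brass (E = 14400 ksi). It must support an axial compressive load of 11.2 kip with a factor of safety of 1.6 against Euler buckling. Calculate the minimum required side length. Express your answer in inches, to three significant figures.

Required P_cr = n·P = 1.6 × 11.2 = 17.92 kip
L_e = K·L = 1 × 63.6 = 63.60 in
Required I = P_cr·L_e²/(π²E) = 1.792×10^4 × 63.60² / (π² × 1.44×10^7) = 0.5100 in⁴
Solid square: I = a⁴/12  ⇒  a = (12I)^(1/4) = (12×0.5100)^(1/4) = 1.57 in

a ≈ 1.57 in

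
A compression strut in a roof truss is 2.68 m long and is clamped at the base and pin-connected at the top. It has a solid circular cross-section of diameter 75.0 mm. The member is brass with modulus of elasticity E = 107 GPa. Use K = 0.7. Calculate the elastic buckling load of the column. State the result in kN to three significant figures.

I = πd⁴/64 = π×75.0⁴/64 = 1.553×10^6 mm⁴
I = 1.553×10^6 mm⁴ = 1.553×10^-6 m⁴
Effective length L_e = K·L = 0.7 × 2.68 = 1.876 m
P_cr = π²EI / L_e² = π² × 107×10⁹ × 1.553×10^-6 / 1.876² = 4.661×10^5 N

P_cr ≈ 466 kN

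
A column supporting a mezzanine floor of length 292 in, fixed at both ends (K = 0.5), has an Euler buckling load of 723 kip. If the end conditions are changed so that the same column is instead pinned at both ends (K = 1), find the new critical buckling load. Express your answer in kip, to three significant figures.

P_cr ∝ 1/K², so P_cr,new = P_cr,old × (K_old/K_new)² = 723 × (0.5/1)²
= 723 × 0.2500 = 181 kip

P_cr ≈ 181 kip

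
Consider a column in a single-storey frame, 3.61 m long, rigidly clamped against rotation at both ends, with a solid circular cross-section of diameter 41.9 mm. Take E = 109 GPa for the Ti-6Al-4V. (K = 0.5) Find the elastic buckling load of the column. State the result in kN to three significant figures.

I = πd⁴/64 = π×41.9⁴/64 = 1.513×10^5 mm⁴
I = 1.513×10^5 mm⁴ = 1.513×10^-7 m⁴
Effective length L_e = K·L = 0.5 × 3.61 = 1.805 m
P_cr = π²EI / L_e² = π² × 109×10⁹ × 1.513×10^-7 / 1.805² = 4.996×10^4 N

P_cr ≈ 50.0 kN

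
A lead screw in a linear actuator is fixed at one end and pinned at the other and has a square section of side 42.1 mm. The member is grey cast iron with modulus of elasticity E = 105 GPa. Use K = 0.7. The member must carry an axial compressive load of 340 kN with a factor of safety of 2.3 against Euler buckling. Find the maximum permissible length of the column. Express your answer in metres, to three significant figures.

L_max ≈ 0.841 m

I = a⁴/12 = 42.1⁴/12 = 2.618×10^5 mm⁴
I = 2.618×10^-7 m⁴
Required critical load P_cr = n·P = 2.3 × 340 = 782.0 kN = 7.820×10^5 N
From P_cr = π²EI/(K·L)²:  L = (1/K)·√(π²EI/P_cr) = (1/0.7)·√(π²×1.05×10^11×2.618×10^-7/7.820×10^5)
L = 0.841 m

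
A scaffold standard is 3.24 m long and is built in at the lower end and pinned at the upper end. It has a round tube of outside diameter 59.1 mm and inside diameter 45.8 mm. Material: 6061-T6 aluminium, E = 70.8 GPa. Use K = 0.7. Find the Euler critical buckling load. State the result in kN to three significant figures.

d_o = 59.1 mm, d_i = 45.8 mm
I = π(d_o⁴ − d_i⁴)/64 = π(59.1⁴ − 45.80⁴)/64 = 3.829×10^5 mm⁴
I = 3.829×10^5 mm⁴ = 3.829×10^-7 m⁴
Effective length L_e = K·L = 0.7 × 3.24 = 2.268 m
P_cr = π²EI / L_e² = π² × 70.8×10⁹ × 3.829×10^-7 / 2.268² = 5.201×10^4 N

P_cr ≈ 52.0 kN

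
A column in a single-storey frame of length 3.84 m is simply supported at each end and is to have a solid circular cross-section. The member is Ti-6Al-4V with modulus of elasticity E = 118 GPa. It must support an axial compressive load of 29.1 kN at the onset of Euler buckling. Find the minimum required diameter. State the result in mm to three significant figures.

L_e = K·L = 1 × 3.84 = 3.840 m
Required I = P_cr·L_e²/(π²E) = 2.910×10^4 × 3.840² / (π² × 1.18×10^11) = 3.684×10^-7 m⁴
I_req = 3.684×10^5 mm⁴
Solid circle: I = πd⁴/64  ⇒  d = (64I/π)^(1/4) = (64×3.684×10^5/π)^(1/4) = 52.3 mm

d ≈ 52.3 mm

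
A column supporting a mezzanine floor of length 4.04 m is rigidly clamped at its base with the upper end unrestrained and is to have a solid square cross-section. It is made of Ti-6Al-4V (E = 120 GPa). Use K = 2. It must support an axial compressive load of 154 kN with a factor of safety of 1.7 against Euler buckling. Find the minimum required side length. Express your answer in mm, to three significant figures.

a ≈ 115 mm

Required P_cr = n·P = 1.7 × 154 = 261.8 kN
L_e = K·L = 2 × 4.04 = 8.080 m
Required I = P_cr·L_e²/(π²E) = 2.618×10^5 × 8.080² / (π² × 1.20×10^11) = 1.443×10^-5 m⁴
I_req = 1.443×10^7 mm⁴
Solid square: I = a⁴/12  ⇒  a = (12I)^(1/4) = (12×1.443×10^7)^(1/4) = 115 mm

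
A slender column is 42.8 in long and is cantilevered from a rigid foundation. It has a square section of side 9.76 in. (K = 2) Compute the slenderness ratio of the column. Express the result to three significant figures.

For a square r = a/√12 = 9.76/√12 = 2.817 in
L_e = K·L = 2 × 42.8 = 85.60 in
λ = L_e / r_min = 85.600 / 2.817 = 30.4

λ ≈ 30.4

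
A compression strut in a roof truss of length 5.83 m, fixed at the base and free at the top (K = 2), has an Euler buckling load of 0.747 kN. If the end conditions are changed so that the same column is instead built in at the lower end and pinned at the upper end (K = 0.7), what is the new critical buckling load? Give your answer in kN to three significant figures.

P_cr ∝ 1/K², so P_cr,new = P_cr,old × (K_old/K_new)² = 0.747 × (2/0.7)²
= 0.747 × 8.163 = 6.10 kN

P_cr ≈ 6.10 kN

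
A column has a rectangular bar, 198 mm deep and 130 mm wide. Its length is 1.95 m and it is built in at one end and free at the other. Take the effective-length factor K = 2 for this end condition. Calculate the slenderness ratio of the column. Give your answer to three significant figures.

For a rectangle r_min = b/√12 = 130/√12 = 37.53 mm
L_e = K·L = 2 × 1.95 m = 3.900 m = 3900.0 mm
λ = L_e / r_min = 3900.0 / 37.53 = 104

λ ≈ 104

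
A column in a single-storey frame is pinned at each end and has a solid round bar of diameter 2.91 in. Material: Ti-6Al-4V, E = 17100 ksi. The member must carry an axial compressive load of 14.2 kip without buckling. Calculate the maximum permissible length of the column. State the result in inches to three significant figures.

L_max ≈ 205 in

I = πd⁴/64 = π×2.91⁴/64 = 3.520 in⁴
At the buckling limit P_cr = P = 1.420×10^4 lb
From P_cr = π²EI/(K·L)²:  L = (1/K)·√(π²EI/P_cr) = (1/1)·√(π²×1.71×10^7×3.520/1.420×10^4)
L = 205 in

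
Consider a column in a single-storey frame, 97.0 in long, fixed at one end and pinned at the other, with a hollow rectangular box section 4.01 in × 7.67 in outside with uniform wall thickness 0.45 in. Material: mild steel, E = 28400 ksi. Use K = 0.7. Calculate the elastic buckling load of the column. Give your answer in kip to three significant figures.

Inner dimensions: h_i = 7.67 − 2×0.45 = 6.770 in, b_i = 4.01 − 2×0.45 = 3.110 in
Weak-axis I_min = (h_o·b_o³ − h_i·b_i³)/12 with b_o = 4.01, b_i = 3.110 in (shorter outer/inner sides).
I_min = (7.67×4.01³ − 6.770×3.110³)/12 = 24.24 in⁴
Effective length L_e = K·L = 0.7 × 97.0 = 67.90 in
P_cr = π²EI / L_e² = π² × 28400×10³ × 24.24 / 67.90² = 1.474×10^6 lb

P_cr ≈ 1470 kip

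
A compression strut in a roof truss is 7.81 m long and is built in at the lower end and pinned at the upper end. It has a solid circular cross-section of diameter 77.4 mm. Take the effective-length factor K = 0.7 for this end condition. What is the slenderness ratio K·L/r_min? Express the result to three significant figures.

For a solid circle r = d/4 = 77.4/4 = 19.35 mm
L_e = K·L = 0.7 × 7.81 m = 5.467 m = 5467.0 mm
λ = L_e / r_min = 5467.0 / 19.35 = 283

λ ≈ 283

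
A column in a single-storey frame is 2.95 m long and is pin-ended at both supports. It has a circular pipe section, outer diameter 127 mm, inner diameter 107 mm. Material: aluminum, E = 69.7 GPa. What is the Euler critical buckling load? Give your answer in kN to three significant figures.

d_o = 127 mm, d_i = 107 mm
I = π(d_o⁴ − d_i⁴)/64 = π(127⁴ − 107.0⁴)/64 = 6.335×10^6 mm⁴
I = 6.335×10^6 mm⁴ = 6.335×10^-6 m⁴
Effective length L_e = K·L = 1 × 2.95 = 2.950 m
P_cr = π²EI / L_e² = π² × 69.7×10⁹ × 6.335×10^-6 / 2.950² = 5.008×10^5 N

P_cr ≈ 501 kN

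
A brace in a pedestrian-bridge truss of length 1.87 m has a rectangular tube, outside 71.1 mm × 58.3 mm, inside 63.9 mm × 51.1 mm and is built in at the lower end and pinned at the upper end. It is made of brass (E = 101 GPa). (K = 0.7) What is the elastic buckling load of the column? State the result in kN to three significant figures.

Weak-axis I_min = (h_o·b_o³ − h_i·b_i³)/12 with b_o = 58.3, b_i = 51.10 mm (shorter outer/inner sides).
I_min = (71.1×58.3³ − 63.90×51.10³)/12 = 4.635×10^5 mm⁴
I = 4.635×10^5 mm⁴ = 4.635×10^-7 m⁴
Effective length L_e = K·L = 0.7 × 1.87 = 1.309 m
P_cr = π²EI / L_e² = π² × 101×10⁹ × 4.635×10^-7 / 1.309² = 2.697×10^5 N

P_cr ≈ 270 kN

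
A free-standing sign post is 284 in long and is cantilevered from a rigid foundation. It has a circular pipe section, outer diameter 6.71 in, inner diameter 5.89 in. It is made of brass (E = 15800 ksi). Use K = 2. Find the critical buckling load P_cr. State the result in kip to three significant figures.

P_cr ≈ 19.5 kip

d_o = 6.71 in, d_i = 5.89 in
I = π(d_o⁴ − d_i⁴)/64 = π(6.71⁴ − 5.890⁴)/64 = 40.43 in⁴
Effective length L_e = K·L = 2 × 284 = 568.0 in
P_cr = π²EI / L_e² = π² × 15800×10³ × 40.43 / 568.0² = 1.954×10^4 lb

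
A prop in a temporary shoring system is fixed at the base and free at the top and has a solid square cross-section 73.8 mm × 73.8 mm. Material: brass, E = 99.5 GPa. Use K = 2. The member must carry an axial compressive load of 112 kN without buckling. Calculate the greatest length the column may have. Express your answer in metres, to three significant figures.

I = a⁴/12 = 73.8⁴/12 = 2.472×10^6 mm⁴
I = 2.472×10^-6 m⁴
At the buckling limit P_cr = P = 1.120×10^5 N
From P_cr = π²EI/(K·L)²:  L = (1/K)·√(π²EI/P_cr) = (1/2)·√(π²×9.95×10^10×2.472×10^-6/1.120×10^5)
L = 2.33 m

L_max ≈ 2.33 m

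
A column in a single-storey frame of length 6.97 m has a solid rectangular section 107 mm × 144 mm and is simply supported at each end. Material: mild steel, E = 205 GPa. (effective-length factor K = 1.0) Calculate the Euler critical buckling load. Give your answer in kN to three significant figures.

P_cr ≈ 612 kN

Buckling occurs about the weak axis: I_min = h·b³/12 with b = 107 mm (the shorter side).
I_min = 144×107³/12 = 1.470×10^7 mm⁴
I = 1.470×10^7 mm⁴ = 1.470×10^-5 m⁴
Effective length L_e = K·L = 1 × 6.97 = 6.970 m
P_cr = π²EI / L_e² = π² × 205×10⁹ × 1.470×10^-5 / 6.970² = 6.122×10^5 N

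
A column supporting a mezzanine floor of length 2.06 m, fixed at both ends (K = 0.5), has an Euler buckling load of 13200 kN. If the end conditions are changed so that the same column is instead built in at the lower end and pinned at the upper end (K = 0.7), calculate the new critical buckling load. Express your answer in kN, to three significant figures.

P_cr ≈ 6730 kN

P_cr ∝ 1/K², so P_cr,new = P_cr,old × (K_old/K_new)² = 13200 × (0.5/0.7)²
= 13200 × 0.5102 = 6730 kN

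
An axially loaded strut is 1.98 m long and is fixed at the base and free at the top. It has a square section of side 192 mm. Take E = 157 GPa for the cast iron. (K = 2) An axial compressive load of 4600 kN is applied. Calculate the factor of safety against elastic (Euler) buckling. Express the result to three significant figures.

n ≈ 2.43

I = a⁴/12 = 192⁴/12 = 1.132×10^8 mm⁴
I = 1.132×10^8 mm⁴ = 1.132×10^-4 m⁴
Effective length L_e = K·L = 2 × 1.98 = 3.960 m
P_cr = π²EI / L_e² = π² × 157×10⁹ × 1.132×10^-4 / 3.960² = 1.119×10^7 N
Factor of safety n = P_cr / P = 11190 / 4600 = 2.43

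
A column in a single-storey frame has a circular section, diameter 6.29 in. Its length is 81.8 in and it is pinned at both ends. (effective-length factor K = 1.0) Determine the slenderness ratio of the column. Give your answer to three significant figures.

λ ≈ 52.0

I = πd⁴/64 = π×6.29⁴/64 = 76.84 in⁴
A = 31.07 in²;  r_min = √(I/A) = √(76.84/31.07) = 1.572 in
L_e = K·L = 1 × 81.8 = 81.80 in
λ = L_e / r_min = 81.800 / 1.572 = 52.0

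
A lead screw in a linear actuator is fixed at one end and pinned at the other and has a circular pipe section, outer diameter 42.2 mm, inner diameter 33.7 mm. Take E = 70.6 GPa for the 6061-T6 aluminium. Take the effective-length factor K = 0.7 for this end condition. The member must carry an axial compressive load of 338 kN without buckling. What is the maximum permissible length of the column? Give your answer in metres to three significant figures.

L_max ≈ 0.623 m

d_o = 42.2 mm, d_i = 33.7 mm
I = π(d_o⁴ − d_i⁴)/64 = π(42.2⁴ − 33.70⁴)/64 = 9.236×10^4 mm⁴
I = 9.236×10^-8 m⁴
At the buckling limit P_cr = P = 3.380×10^5 N
From P_cr = π²EI/(K·L)²:  L = (1/K)·√(π²EI/P_cr) = (1/0.7)·√(π²×7.06×10^10×9.236×10^-8/3.380×10^5)
L = 0.623 m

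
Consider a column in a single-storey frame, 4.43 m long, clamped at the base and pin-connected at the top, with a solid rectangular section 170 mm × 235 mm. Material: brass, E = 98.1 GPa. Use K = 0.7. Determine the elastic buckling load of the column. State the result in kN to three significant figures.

Buckling occurs about the weak axis: I_min = h·b³/12 with b = 170 mm (the shorter side).
I_min = 235×170³/12 = 9.621×10^7 mm⁴
I = 9.621×10^7 mm⁴ = 9.621×10^-5 m⁴
Effective length L_e = K·L = 0.7 × 4.43 = 3.101 m
P_cr = π²EI / L_e² = π² × 98.1×10⁹ × 9.621×10^-5 / 3.101² = 9.687×10^6 N

P_cr ≈ 9690 kN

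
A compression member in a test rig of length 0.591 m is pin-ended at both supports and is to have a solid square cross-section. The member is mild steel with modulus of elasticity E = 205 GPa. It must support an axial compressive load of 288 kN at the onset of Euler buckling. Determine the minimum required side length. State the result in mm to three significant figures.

a ≈ 27.8 mm

L_e = K·L = 1 × 0.591 = 0.5910 m
Required I = P_cr·L_e²/(π²E) = 2.880×10^5 × 0.5910² / (π² × 2.05×10^11) = 4.972×10^-8 m⁴
I_req = 4.972×10^4 mm⁴
Solid square: I = a⁴/12  ⇒  a = (12I)^(1/4) = (12×4.972×10^4)^(1/4) = 27.8 mm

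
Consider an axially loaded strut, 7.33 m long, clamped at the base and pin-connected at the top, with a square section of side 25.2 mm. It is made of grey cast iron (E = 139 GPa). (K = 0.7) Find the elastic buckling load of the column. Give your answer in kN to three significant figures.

I = a⁴/12 = 25.2⁴/12 = 3.361×10^4 mm⁴
I = 3.361×10^4 mm⁴ = 3.361×10^-8 m⁴
Effective length L_e = K·L = 0.7 × 7.33 = 5.131 m
P_cr = π²EI / L_e² = π² × 139×10⁹ × 3.361×10^-8 / 5.131² = 1.751×10^3 N

P_cr ≈ 1.75 kN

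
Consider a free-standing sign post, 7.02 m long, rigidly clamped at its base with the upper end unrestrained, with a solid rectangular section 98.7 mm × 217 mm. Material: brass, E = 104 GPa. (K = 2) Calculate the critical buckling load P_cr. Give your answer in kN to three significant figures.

P_cr ≈ 90.5 kN

Buckling occurs about the weak axis: I_min = h·b³/12 with b = 98.7 mm (the shorter side).
I_min = 217×98.7³/12 = 1.739×10^7 mm⁴
I = 1.739×10^7 mm⁴ = 1.739×10^-5 m⁴
Effective length L_e = K·L = 2 × 7.02 = 14.04 m
P_cr = π²EI / L_e² = π² × 104×10⁹ × 1.739×10^-5 / 14.04² = 9.054×10^4 N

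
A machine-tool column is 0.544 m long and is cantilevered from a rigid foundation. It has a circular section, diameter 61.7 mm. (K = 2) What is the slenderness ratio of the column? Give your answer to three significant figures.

λ ≈ 70.5

For a solid circle r = d/4 = 61.7/4 = 15.42 mm
L_e = K·L = 2 × 0.544 m = 1.088 m = 1088.0 mm
λ = L_e / r_min = 1088.0 / 15.42 = 70.5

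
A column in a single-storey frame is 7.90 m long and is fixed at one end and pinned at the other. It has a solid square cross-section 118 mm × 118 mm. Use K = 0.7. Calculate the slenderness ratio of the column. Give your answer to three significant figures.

For a square r = a/√12 = 118/√12 = 34.06 mm
L_e = K·L = 0.7 × 7.90 m = 5.530 m = 5530.0 mm
λ = L_e / r_min = 5530.0 / 34.06 = 162

λ ≈ 162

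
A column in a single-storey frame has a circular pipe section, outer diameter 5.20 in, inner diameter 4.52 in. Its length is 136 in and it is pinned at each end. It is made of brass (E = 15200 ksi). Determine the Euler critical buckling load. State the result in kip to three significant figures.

P_cr ≈ 125 kip

d_o = 5.20 in, d_i = 4.52 in
I = π(d_o⁴ − d_i⁴)/64 = π(5.20⁴ − 4.520⁴)/64 = 15.40 in⁴
Effective length L_e = K·L = 1 × 136 = 136.0 in
P_cr = π²EI / L_e² = π² × 15200×10³ × 15.40 / 136.0² = 1.249×10^5 lb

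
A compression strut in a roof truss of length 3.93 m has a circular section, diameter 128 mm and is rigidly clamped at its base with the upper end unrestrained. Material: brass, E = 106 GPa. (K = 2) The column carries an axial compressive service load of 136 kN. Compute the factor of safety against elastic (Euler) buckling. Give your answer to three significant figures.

n ≈ 1.64

I = πd⁴/64 = π×128⁴/64 = 1.318×10^7 mm⁴
I = 1.318×10^7 mm⁴ = 1.318×10^-5 m⁴
Effective length L_e = K·L = 2 × 3.93 = 7.860 m
P_cr = π²EI / L_e² = π² × 106×10⁹ × 1.318×10^-5 / 7.860² = 2.231×10^5 N
Factor of safety n = P_cr / P = 223.14 / 136 = 1.64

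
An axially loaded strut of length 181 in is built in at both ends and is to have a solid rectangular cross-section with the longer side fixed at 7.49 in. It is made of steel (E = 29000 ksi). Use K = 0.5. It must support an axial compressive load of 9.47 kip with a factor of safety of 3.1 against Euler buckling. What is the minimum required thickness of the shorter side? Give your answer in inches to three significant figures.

Required P_cr = n·P = 3.1 × 9.47 = 29.36 kip
L_e = K·L = 0.5 × 181 = 90.50 in
Required I = P_cr·L_e²/(π²E) = 2.936×10^4 × 90.50² / (π² × 2.90×10^7) = 0.8401 in⁴
Rectangle, weak axis: I_min = h·b³/12 with h = 7.49 in fixed  ⇒  b = (12I/h)^(1/3) = 1.10 in

b ≈ 1.10 in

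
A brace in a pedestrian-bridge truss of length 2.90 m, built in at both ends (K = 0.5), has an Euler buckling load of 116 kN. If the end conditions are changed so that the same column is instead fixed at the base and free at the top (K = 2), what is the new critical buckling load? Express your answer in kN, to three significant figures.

P_cr ≈ 7.25 kN

P_cr ∝ 1/K², so P_cr,new = P_cr,old × (K_old/K_new)² = 116 × (0.5/2)²
= 116 × 0.06250 = 7.25 kN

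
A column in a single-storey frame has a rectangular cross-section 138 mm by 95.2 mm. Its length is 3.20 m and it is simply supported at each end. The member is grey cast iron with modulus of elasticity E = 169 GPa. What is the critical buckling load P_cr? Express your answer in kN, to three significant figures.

P_cr ≈ 1620 kN

Buckling occurs about the weak axis: I_min = h·b³/12 with b = 95.2 mm (the shorter side).
I_min = 138×95.2³/12 = 9.922×10^6 mm⁴
I = 9.922×10^6 mm⁴ = 9.922×10^-6 m⁴
Effective length L_e = K·L = 1 × 3.20 = 3.200 m
P_cr = π²EI / L_e² = π² × 169×10⁹ × 9.922×10^-6 / 3.200² = 1.616×10^6 N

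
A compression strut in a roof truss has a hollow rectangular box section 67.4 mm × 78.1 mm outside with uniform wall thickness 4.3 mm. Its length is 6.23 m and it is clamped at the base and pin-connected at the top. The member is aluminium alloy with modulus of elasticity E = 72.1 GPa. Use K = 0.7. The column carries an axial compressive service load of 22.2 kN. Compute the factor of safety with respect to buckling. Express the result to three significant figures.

n ≈ 1.37

Inner dimensions: h_i = 78.1 − 2×4.3 = 69.50 mm, b_i = 67.4 − 2×4.3 = 58.80 mm
Weak-axis I_min = (h_o·b_o³ − h_i·b_i³)/12 with b_o = 67.4, b_i = 58.80 mm (shorter outer/inner sides).
I_min = (78.1×67.4³ − 69.50×58.80³)/12 = 8.153×10^5 mm⁴
I = 8.153×10^5 mm⁴ = 8.153×10^-7 m⁴
Effective length L_e = K·L = 0.7 × 6.23 = 4.361 m
P_cr = π²EI / L_e² = π² × 72.1×10⁹ × 8.153×10^-7 / 4.361² = 3.051×10^4 N
Factor of safety n = P_cr / P = 30.506 / 22.2 = 1.37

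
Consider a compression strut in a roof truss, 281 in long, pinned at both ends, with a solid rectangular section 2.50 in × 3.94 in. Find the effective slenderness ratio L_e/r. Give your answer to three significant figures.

Buckling occurs about the weak axis: I_min = h·b³/12 with b = 2.50 in (the shorter side).
I_min = 3.94×2.50³/12 = 5.130 in⁴
A = 9.850 in²;  r_min = √(I/A) = √(5.130/9.850) = 0.7217 in
L_e = K·L = 1 × 281 = 281.0 in
λ = L_e / r_min = 281.00 / 0.7217 = 389

λ ≈ 389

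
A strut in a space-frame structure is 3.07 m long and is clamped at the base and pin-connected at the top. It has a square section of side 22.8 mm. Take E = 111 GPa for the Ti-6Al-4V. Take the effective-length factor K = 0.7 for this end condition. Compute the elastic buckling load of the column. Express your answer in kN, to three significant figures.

P_cr ≈ 5.34 kN

I = a⁴/12 = 22.8⁴/12 = 2.252×10^4 mm⁴
I = 2.252×10^4 mm⁴ = 2.252×10^-8 m⁴
Effective length L_e = K·L = 0.7 × 3.07 = 2.149 m
P_cr = π²EI / L_e² = π² × 111×10⁹ × 2.252×10^-8 / 2.149² = 5.342×10^3 N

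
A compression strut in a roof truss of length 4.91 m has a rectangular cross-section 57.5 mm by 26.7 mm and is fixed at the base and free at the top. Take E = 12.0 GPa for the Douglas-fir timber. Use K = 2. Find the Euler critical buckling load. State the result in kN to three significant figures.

Buckling occurs about the weak axis: I_min = h·b³/12 with b = 26.7 mm (the shorter side).
I_min = 57.5×26.7³/12 = 9.121×10^4 mm⁴
I = 9.121×10^4 mm⁴ = 9.121×10^-8 m⁴
Effective length L_e = K·L = 2 × 4.91 = 9.820 m
P_cr = π²EI / L_e² = π² × 12.0×10⁹ × 9.121×10^-8 / 9.820² = 112.0 N

P_cr ≈ 0.112 kN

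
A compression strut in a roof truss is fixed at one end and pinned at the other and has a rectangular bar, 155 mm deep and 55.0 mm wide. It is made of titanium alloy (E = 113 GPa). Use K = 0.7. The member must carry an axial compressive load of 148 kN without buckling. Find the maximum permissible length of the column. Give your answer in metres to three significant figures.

Buckling occurs about the weak axis: I_min = h·b³/12 with b = 55.0 mm (the shorter side).
I_min = 155×55.0³/12 = 2.149×10^6 mm⁴
I = 2.149×10^-6 m⁴
At the buckling limit P_cr = P = 1.480×10^5 N
From P_cr = π²EI/(K·L)²:  L = (1/K)·√(π²EI/P_cr) = (1/0.7)·√(π²×1.13×10^11×2.149×10^-6/1.480×10^5)
L = 5.75 m

L_max ≈ 5.75 m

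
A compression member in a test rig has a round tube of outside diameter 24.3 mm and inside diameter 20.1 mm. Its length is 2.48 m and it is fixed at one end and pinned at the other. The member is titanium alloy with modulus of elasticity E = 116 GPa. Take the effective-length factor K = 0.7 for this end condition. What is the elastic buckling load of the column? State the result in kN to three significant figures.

d_o = 24.3 mm, d_i = 20.1 mm
I = π(d_o⁴ − d_i⁴)/64 = π(24.3⁴ − 20.10⁴)/64 = 9.103×10^3 mm⁴
I = 9.103×10^3 mm⁴ = 9.103×10^-9 m⁴
Effective length L_e = K·L = 0.7 × 2.48 = 1.736 m
P_cr = π²EI / L_e² = π² × 116×10⁹ × 9.103×10^-9 / 1.736² = 3.458×10^3 N

P_cr ≈ 3.46 kN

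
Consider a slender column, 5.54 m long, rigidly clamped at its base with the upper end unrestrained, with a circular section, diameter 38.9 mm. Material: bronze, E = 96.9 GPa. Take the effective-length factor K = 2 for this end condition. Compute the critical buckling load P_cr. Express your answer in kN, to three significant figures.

I = πd⁴/64 = π×38.9⁴/64 = 1.124×10^5 mm⁴
I = 1.124×10^5 mm⁴ = 1.124×10^-7 m⁴
Effective length L_e = K·L = 2 × 5.54 = 11.08 m
P_cr = π²EI / L_e² = π² × 96.9×10⁹ × 1.124×10^-7 / 11.08² = 875.6 N

P_cr ≈ 0.876 kN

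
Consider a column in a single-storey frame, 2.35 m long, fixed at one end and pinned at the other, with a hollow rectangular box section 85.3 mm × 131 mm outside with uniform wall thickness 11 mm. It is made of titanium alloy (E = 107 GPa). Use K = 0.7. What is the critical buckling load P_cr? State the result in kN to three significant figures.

P_cr ≈ 1750 kN

Inner dimensions: h_i = 131 − 2×11 = 109.0 mm, b_i = 85.3 − 2×11 = 63.30 mm
Weak-axis I_min = (h_o·b_o³ − h_i·b_i³)/12 with b_o = 85.3, b_i = 63.30 mm (shorter outer/inner sides).
I_min = (131×85.3³ − 109.0×63.30³)/12 = 4.472×10^6 mm⁴
I = 4.472×10^6 mm⁴ = 4.472×10^-6 m⁴
Effective length L_e = K·L = 0.7 × 2.35 = 1.645 m
P_cr = π²EI / L_e² = π² × 107×10⁹ × 4.472×10^-6 / 1.645² = 1.745×10^6 N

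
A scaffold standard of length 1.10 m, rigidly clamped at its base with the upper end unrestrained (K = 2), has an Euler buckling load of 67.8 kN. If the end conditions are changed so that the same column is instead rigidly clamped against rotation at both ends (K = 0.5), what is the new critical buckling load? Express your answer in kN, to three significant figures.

P_cr ≈ 1080 kN

P_cr ∝ 1/K², so P_cr,new = P_cr,old × (K_old/K_new)² = 67.8 × (2/0.5)²
= 67.8 × 16.00 = 1080 kN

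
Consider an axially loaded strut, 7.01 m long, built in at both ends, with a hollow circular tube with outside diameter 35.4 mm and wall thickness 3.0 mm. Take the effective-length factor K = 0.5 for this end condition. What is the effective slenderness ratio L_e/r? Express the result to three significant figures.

Inner diameter d_i = 35.4 − 2×3.0 = 29.40 mm
I = π(d_o⁴ − d_i⁴)/64 = π(35.4⁴ − 29.40⁴)/64 = 4.041×10^4 mm⁴
A = 305.4 mm²;  r_min = √(I/A) = √(4.041×10^4/305.4) = 11.50 mm
L_e = K·L = 0.5 × 7.01 m = 3.505 m = 3505.0 mm
λ = L_e / r_min = 3505.0 / 11.50 = 305

λ ≈ 305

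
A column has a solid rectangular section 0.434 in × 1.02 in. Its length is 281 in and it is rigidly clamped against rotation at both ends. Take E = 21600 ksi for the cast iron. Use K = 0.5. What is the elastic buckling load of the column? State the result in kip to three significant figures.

P_cr ≈ 0.0750 kip

Buckling occurs about the weak axis: I_min = h·b³/12 with b = 0.434 in (the shorter side).
I_min = 1.02×0.434³/12 = 6.948×10^-3 in⁴
Effective length L_e = K·L = 0.5 × 281 = 140.5 in
P_cr = π²EI / L_e² = π² × 21600×10³ × 6.948×10^-3 / 140.5² = 75.04 lb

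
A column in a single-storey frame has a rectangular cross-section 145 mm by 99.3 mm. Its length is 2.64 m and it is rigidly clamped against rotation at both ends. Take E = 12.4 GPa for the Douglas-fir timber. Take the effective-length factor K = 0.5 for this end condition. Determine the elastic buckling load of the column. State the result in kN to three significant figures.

P_cr ≈ 831 kN

Buckling occurs about the weak axis: I_min = h·b³/12 with b = 99.3 mm (the shorter side).
I_min = 145×99.3³/12 = 1.183×10^7 mm⁴
I = 1.183×10^7 mm⁴ = 1.183×10^-5 m⁴
Effective length L_e = K·L = 0.5 × 2.64 = 1.320 m
P_cr = π²EI / L_e² = π² × 12.4×10⁹ × 1.183×10^-5 / 1.320² = 8.310×10^5 N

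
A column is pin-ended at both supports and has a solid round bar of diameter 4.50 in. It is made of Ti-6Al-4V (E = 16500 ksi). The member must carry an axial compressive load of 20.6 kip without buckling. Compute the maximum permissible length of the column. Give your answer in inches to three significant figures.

I = πd⁴/64 = π×4.50⁴/64 = 20.13 in⁴
At the buckling limit P_cr = P = 2.060×10^4 lb
From P_cr = π²EI/(K·L)²:  L = (1/K)·√(π²EI/P_cr) = (1/1)·√(π²×1.65×10^7×20.13/2.060×10^4)
L = 399 in

L_max ≈ 399 in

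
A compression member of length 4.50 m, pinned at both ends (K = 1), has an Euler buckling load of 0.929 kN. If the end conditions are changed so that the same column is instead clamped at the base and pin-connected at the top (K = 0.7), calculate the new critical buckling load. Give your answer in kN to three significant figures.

P_cr ∝ 1/K², so P_cr,new = P_cr,old × (K_old/K_new)² = 0.929 × (1/0.7)²
= 0.929 × 2.041 = 1.90 kN

P_cr ≈ 1.90 kN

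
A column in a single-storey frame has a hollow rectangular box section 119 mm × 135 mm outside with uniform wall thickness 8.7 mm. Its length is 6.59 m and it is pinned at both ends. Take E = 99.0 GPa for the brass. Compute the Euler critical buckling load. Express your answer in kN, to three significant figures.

Inner dimensions: h_i = 135 − 2×8.7 = 117.6 mm, b_i = 119 − 2×8.7 = 101.6 mm
Weak-axis I_min = (h_o·b_o³ − h_i·b_i³)/12 with b_o = 119, b_i = 101.6 mm (shorter outer/inner sides).
I_min = (135×119³ − 117.6×101.6³)/12 = 8.680×10^6 mm⁴
I = 8.680×10^6 mm⁴ = 8.680×10^-6 m⁴
Effective length L_e = K·L = 1 × 6.59 = 6.590 m
P_cr = π²EI / L_e² = π² × 99.0×10⁹ × 8.680×10^-6 / 6.590² = 1.953×10^5 N

P_cr ≈ 195 kN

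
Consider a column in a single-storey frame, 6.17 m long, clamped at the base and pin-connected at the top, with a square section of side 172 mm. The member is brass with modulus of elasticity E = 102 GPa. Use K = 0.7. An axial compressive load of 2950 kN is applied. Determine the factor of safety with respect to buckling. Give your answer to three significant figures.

I = a⁴/12 = 172⁴/12 = 7.293×10^7 mm⁴
I = 7.293×10^7 mm⁴ = 7.293×10^-5 m⁴
Effective length L_e = K·L = 0.7 × 6.17 = 4.319 m
P_cr = π²EI / L_e² = π² × 102×10⁹ × 7.293×10^-5 / 4.319² = 3.936×10^6 N
Factor of safety n = P_cr / P = 3936.1 / 2950 = 1.33

n ≈ 1.33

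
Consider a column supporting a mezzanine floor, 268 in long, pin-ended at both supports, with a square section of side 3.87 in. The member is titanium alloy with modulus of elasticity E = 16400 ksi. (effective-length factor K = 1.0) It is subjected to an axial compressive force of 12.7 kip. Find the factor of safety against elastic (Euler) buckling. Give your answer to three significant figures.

I = a⁴/12 = 3.87⁴/12 = 18.69 in⁴
Effective length L_e = K·L = 1 × 268 = 268.0 in
P_cr = π²EI / L_e² = π² × 16400×10³ × 18.69 / 268.0² = 4.212×10^4 lb
Factor of safety n = P_cr / P = 42.125 / 12.7 = 3.32

n ≈ 3.32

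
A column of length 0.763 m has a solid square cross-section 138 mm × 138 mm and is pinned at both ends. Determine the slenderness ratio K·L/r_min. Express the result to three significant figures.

λ ≈ 19.2

For a square r = a/√12 = 138/√12 = 39.84 mm
L_e = K·L = 1 × 0.763 m = 0.7630 m = 763.00 mm
λ = L_e / r_min = 763.00 / 39.84 = 19.2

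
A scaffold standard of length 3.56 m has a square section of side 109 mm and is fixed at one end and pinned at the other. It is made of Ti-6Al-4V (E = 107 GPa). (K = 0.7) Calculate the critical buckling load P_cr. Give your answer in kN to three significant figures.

P_cr ≈ 2000 kN

I = a⁴/12 = 109⁴/12 = 1.176×10^7 mm⁴
I = 1.176×10^7 mm⁴ = 1.176×10^-5 m⁴
Effective length L_e = K·L = 0.7 × 3.56 = 2.492 m
P_cr = π²EI / L_e² = π² × 107×10⁹ × 1.176×10^-5 / 2.492² = 2.000×10^6 N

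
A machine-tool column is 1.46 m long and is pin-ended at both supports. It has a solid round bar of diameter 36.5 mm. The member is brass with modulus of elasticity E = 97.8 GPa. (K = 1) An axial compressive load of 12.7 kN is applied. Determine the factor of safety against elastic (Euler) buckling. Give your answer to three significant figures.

n ≈ 3.11

I = πd⁴/64 = π×36.5⁴/64 = 8.712×10^4 mm⁴
I = 8.712×10^4 mm⁴ = 8.712×10^-8 m⁴
Effective length L_e = K·L = 1 × 1.46 = 1.460 m
P_cr = π²EI / L_e² = π² × 97.8×10⁹ × 8.712×10^-8 / 1.460² = 3.945×10^4 N
Factor of safety n = P_cr / P = 39.452 / 12.7 = 3.11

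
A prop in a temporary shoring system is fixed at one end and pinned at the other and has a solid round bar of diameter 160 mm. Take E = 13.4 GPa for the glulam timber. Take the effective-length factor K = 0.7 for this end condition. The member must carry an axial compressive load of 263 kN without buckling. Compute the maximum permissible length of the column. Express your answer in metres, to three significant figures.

L_max ≈ 5.75 m

I = πd⁴/64 = π×160⁴/64 = 3.217×10^7 mm⁴
I = 3.217×10^-5 m⁴
At the buckling limit P_cr = P = 2.630×10^5 N
From P_cr = π²EI/(K·L)²:  L = (1/K)·√(π²EI/P_cr) = (1/0.7)·√(π²×1.34×10^10×3.217×10^-5/2.630×10^5)
L = 5.75 m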